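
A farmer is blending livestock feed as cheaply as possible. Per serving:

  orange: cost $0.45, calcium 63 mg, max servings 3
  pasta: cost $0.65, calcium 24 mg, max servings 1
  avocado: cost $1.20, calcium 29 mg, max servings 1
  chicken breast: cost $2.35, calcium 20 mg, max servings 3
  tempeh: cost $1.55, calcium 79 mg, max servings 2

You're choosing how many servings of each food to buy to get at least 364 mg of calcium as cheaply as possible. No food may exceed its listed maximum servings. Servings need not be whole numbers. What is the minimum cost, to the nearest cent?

Cost per mg of calcium: orange $0.0071, tempeh $0.0196, pasta $0.0271, avocado $0.0414, chicken breast $0.1175.
Take 3 servings of orange: +189.0 mg calcium for $1.35 (total $1.35, still need 175.0 mg).
Take 2 servings of tempeh: +158.0 mg calcium for $3.10 (total $4.45, still need 17.0 mg).
Take 0.7083 servings of pasta: +17.0 mg calcium for $0.46 (total $4.91, still need 0.0 mg).
Filling from the cheapest source first is optimal under one linear minimum: $4.91.

$4.91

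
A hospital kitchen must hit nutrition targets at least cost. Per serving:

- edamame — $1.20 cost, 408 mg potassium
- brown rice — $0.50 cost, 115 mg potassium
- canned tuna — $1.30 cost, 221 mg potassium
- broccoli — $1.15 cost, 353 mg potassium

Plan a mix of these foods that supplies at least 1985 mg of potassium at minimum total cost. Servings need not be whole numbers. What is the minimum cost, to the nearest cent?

$5.84

Cost per mg of potassium: edamame $0.0029, broccoli $0.0033, brown rice $0.0043, canned tuna $0.0059.
With no serving limits, use only edamame: 1985 mg / 408 mg = 4.865 servings × $1.20 = $5.84.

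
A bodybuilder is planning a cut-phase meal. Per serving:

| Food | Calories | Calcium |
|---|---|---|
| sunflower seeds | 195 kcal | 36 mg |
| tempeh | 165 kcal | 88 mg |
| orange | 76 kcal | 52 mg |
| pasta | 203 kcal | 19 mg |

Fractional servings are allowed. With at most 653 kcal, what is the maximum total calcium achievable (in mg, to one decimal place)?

Calcium per kcal: orange 0.6842, tempeh 0.5333, sunflower seeds 0.1846, pasta 0.0936.
With no serving limits, spend the whole calories allowance on orange: 653 kcal / 76 kcal × 52 mg = 446.8 mg.

446.8 mg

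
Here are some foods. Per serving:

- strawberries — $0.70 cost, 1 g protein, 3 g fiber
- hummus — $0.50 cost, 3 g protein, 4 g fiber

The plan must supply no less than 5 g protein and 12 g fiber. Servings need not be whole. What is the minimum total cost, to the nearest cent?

$1.50

Two binding constraints pin down two serving amounts, so the optimal mix uses at most two foods. The candidates are each food alone (scaled to the tighter of protein/fiber) and each pair with both constraints tight.
strawberries only: max(5/1, 12/3) = 5 servings → $3.50.
hummus only: max(5/3, 12/4) = 3 servings → $1.50.
strawberries + hummus with both tight: 3.2 servings and 0.6 servings → $2.54.
So the least-cost plan costs $1.50.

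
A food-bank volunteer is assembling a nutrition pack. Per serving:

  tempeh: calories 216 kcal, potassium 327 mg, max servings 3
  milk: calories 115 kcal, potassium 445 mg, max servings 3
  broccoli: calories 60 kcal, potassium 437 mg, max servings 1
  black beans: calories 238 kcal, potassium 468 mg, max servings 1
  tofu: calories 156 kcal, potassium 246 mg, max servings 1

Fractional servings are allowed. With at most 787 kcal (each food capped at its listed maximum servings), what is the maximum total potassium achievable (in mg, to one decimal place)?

Potassium per kcal: broccoli 7.283, milk 3.87, black beans 1.966, tofu 1.577, tempeh 1.514.
Take 1 serving of broccoli: uses 60 kcal, +437.0 mg potassium (running total 437.0 mg).
Take 3 servings of milk: uses 345 kcal, +1335.0 mg potassium (running total 1772.0 mg).
Take 1 serving of black beans: uses 238 kcal, +468.0 mg potassium (running total 2240.0 mg).
Take 0.9231 servings of tofu: uses 144 kcal, +227.1 mg potassium (running total 2467.1 mg).
Filling greedily by potassium-per-kcal is optimal for one linear limit, giving 2467.1 mg.

2467.1 mg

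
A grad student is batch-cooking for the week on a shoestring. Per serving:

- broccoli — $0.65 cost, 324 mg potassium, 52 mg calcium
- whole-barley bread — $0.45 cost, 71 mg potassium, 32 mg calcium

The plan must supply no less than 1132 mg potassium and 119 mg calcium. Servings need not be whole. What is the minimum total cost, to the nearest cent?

$2.27

For a min-cost LP with two ≥-constraints, a basic feasible solution has at most two positive variables.
broccoli only: max(1132/324, 119/52) = 3.494 servings → $2.27.
whole-barley bread only: max(1132/71, 119/32) = 15.94 servings → $7.17.
broccoli + whole-barley bread: the both-tight solution has a negative serving — not a feasible corner.
The minimum over all feasible corners is $2.27.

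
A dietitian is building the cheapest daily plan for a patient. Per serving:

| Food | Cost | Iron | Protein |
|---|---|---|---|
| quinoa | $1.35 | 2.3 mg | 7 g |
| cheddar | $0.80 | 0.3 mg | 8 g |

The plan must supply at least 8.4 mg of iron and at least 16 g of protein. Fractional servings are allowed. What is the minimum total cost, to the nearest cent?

The cheapest plan sits at a corner of the feasible region — with two constraints it uses at most two foods.
quinoa only: max(8.4/2.3, 16/7) = 3.652 servings → $4.93.
cheddar only: max(8.4/0.3, 16/8) = 28 servings → $22.40.
quinoa + cheddar: intersection lies outside the first quadrant.
So the least-cost plan costs $4.93.

$4.93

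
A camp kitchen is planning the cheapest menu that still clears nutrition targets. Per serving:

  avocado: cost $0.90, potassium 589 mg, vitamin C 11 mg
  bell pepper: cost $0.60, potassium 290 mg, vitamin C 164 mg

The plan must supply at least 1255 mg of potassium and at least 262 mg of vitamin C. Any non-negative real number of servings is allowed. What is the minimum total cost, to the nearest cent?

Compare the cost at each extreme point of the feasible region.
avocado only: max(1255/589, 262/11) = 23.82 servings → $21.44.
bell pepper only: max(1255/290, 262/164) = 4.328 servings → $2.60.
avocado + bell pepper with both tight: 1.39 servings and 1.504 servings → $2.15.
So the least-cost plan costs $2.15.

$2.15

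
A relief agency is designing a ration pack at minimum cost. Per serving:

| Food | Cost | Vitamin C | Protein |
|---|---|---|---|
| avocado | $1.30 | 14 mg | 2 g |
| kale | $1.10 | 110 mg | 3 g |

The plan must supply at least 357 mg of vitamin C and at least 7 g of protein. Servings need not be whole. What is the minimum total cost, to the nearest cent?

Check every corner: each single food scaled to meet both minima, and each pair solved so both constraints bind.
avocado only: max(357/14, 7/2) = 25.5 servings → $33.15.
kale only: max(357/110, 7/3) = 3.245 servings → $3.57.
avocado + kale with both targets exact would need a negative amount; discard.
Cheapest feasible corner: $3.57.

$3.57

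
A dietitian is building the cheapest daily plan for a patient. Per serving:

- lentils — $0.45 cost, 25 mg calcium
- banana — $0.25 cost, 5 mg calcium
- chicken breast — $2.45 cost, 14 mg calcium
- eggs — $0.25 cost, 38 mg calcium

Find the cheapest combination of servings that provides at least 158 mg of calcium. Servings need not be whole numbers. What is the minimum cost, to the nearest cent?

Cost per mg of calcium: eggs $0.0066, lentils $0.0180, banana $0.0500, chicken breast $0.1750.
With no serving limits, use only eggs: 158 mg / 38 mg = 4.158 servings × $0.25 = $1.04.

$1.04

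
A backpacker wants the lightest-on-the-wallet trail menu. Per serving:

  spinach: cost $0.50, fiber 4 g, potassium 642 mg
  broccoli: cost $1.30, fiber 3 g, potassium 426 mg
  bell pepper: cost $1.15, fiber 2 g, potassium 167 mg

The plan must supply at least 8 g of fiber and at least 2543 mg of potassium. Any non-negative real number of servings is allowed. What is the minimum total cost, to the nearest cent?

Minimising a linear cost over {fiber ≥ 8, potassium ≥ 2543, servings ≥ 0} — the optimum is at a vertex, using one or two foods.
spinach only: max(8/4, 2543/642) = 3.961 servings → $1.98.
broccoli only: max(8/3, 2543/426) = 5.969 servings → $7.76.
bell pepper only: max(8/2, 2543/167) = 15.23 servings → $17.51.
spinach + broccoli: intersection lies outside the first quadrant.
spinach + bell pepper: intersection lies outside the first quadrant.
broccoli + bell pepper: the both-tight solution has a negative serving — not a feasible corner.
So the least-cost plan costs $1.98.

$1.98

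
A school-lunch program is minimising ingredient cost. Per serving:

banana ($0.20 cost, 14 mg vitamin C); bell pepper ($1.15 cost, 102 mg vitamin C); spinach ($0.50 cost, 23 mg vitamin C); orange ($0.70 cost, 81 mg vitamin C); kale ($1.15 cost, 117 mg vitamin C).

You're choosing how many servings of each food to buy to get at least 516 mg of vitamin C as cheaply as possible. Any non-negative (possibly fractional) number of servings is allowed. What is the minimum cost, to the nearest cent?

$4.46

Cost per mg of vitamin C: orange $0.0086, kale $0.0098, bell pepper $0.0113, banana $0.0143, spinach $0.0217.
With no serving limits, use only orange: 516 mg / 81 mg = 6.37 servings × $0.70 = $4.46.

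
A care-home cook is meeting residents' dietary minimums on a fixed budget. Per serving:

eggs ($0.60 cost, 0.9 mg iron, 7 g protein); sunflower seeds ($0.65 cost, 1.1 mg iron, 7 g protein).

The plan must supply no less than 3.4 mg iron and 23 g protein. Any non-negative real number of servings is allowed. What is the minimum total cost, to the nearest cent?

$2.08

Check every corner: each single food scaled to meet both minima, and each pair solved so both constraints bind.
eggs only: max(3.4/0.9, 23/7) = 3.778 servings → $2.27.
sunflower seeds only: max(3.4/1.1, 23/7) = 3.286 servings → $2.14.
eggs + sunflower seeds with both tight: 1.071 servings and 2.214 servings → $2.08.
The minimum over all feasible corners is $2.08.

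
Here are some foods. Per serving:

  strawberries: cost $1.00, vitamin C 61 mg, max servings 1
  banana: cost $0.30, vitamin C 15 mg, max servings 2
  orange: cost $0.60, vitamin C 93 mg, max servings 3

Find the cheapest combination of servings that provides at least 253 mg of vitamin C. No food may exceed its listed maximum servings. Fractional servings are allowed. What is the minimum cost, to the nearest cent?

Cost per mg of vitamin C: orange $0.0065, strawberries $0.0164, banana $0.0200.
Take 2.72 servings of orange: +253.0 mg vitamin C for $1.63 (total $1.63, still need 0.0 mg).
Greedy by cheapest-per-mg is optimal for a single linear constraint, so the minimum cost is $1.63.

$1.63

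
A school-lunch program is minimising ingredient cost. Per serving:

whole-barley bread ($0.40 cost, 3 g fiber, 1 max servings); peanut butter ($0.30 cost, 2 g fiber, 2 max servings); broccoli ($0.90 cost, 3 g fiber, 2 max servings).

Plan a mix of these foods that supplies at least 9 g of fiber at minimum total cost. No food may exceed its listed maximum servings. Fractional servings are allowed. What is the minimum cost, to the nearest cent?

Cost per g of fiber: whole-barley bread $0.1333, peanut butter $0.1500, broccoli $0.3000.
Take 1 serving of whole-barley bread: +3.0 g fiber for $0.40 (total $0.40, still need 6.0 g).
Take 2 servings of peanut butter: +4.0 g fiber for $0.60 (total $1.00, still need 2.0 g).
Take 0.6667 servings of broccoli: +2.0 g fiber for $0.60 (total $1.60, still need 0.0 g).
Filling from the cheapest source first is optimal under one linear minimum: $1.60.

$1.60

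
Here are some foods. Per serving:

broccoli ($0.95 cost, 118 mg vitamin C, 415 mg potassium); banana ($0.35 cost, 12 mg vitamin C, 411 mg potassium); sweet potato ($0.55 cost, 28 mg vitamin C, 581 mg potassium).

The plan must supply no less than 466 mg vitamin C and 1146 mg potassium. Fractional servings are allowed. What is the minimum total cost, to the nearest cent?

$3.75

With two linear requirements the optimum uses one or two foods; enumerate the corners.
broccoli only: max(466/118, 1146/415) = 3.949 servings → $3.75.
banana only: max(466/12, 1146/411) = 38.83 servings → $13.59.
sweet potato only: max(466/28, 1146/581) = 16.64 servings → $9.15.
broccoli + banana: intersection lies outside the first quadrant.
broccoli + sweet potato: the both-tight solution has a negative serving — not a feasible corner.
banana + sweet potato with both targets exact would need a negative amount; discard.
The minimum over all feasible corners is $3.75.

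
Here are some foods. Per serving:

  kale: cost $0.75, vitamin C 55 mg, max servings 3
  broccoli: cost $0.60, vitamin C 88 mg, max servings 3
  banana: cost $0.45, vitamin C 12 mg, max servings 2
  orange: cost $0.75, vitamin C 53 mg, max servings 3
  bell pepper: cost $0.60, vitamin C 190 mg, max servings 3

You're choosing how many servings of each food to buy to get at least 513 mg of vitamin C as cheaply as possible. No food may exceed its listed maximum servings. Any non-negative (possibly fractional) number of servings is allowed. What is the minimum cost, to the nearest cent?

Cost per mg of vitamin C: bell pepper $0.0032, broccoli $0.0068, kale $0.0136, orange $0.0142, banana $0.0375.
Take 2.7 servings of bell pepper: +513.0 mg vitamin C for $1.62 (total $1.62, still need 0.0 mg).
Greedy by cheapest-per-mg is optimal for a single linear constraint, so the minimum cost is $1.62.

$1.62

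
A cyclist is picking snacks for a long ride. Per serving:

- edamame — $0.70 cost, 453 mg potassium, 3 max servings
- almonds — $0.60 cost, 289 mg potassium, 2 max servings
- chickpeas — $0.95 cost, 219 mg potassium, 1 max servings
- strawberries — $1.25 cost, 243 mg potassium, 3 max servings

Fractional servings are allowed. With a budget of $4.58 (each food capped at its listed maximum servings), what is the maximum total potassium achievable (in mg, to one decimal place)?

2220.2 mg

Potassium per dollar: edamame 647.1, almonds 481.7, chickpeas 230.5, strawberries 194.4.
Take 3 servings of edamame: spends $2.10, +1359.0 mg potassium (running total 1359.0 mg).
Take 2 servings of almonds: spends $1.20, +578.0 mg potassium (running total 1937.0 mg).
Take 1 serving of chickpeas: spends $0.95, +219.0 mg potassium (running total 2156.0 mg).
Take 0.264 servings of strawberries: spends $0.33, +64.2 mg potassium (running total 2220.2 mg).
Filling greedily by potassium-per-dollar is optimal for one linear limit, giving 2220.2 mg.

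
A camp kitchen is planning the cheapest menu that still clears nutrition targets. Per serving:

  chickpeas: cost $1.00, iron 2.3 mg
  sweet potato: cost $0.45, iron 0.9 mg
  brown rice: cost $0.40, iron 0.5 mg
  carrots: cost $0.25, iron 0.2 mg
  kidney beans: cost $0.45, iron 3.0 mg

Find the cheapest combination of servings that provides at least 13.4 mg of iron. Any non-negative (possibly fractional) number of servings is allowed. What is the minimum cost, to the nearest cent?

$2.01

Cost per mg of iron: kidney beans $0.1500, chickpeas $0.4348, sweet potato $0.5000, brown rice $0.8000, carrots $1.2500.
With no serving limits, use only kidney beans: 13.4 mg / 3.0 mg = 4.467 servings × $0.45 = $2.01.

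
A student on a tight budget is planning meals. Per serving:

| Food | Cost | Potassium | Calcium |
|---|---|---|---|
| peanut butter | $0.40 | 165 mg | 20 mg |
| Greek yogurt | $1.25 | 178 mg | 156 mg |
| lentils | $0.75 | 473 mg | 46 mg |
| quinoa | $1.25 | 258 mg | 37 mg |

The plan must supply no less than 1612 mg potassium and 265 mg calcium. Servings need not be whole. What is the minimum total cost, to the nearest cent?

$3.31

Two binding constraints pin down two serving amounts, so the optimal mix uses at most two foods. The candidates are each food alone (scaled to the tighter of potassium/calcium) and each pair with both constraints tight.
peanut butter only: max(1612/165, 265/20) = 13.25 servings → $5.30.
Greek yogurt only: max(1612/178, 265/156) = 9.056 servings → $11.32.
lentils only: max(1612/473, 265/46) = 5.761 servings → $4.32.
quinoa only: max(1612/258, 265/37) = 7.162 servings → $8.95.
peanut butter + Greek yogurt with both tight: 9.211 servings and 0.5178 servings → $4.33.
peanut butter + lentils: the both-tight solution has a negative serving — not a feasible corner.
peanut butter + quinoa with both targets exact would need a negative amount; discard.
Greek yogurt + lentils with both tight: 0.7804 servings and 3.114 servings → $3.31.
Greek yogurt + quinoa with both tight: 0.2592 servings and 6.069 servings → $7.91.
lentils + quinoa: intersection lies outside the first quadrant.
Cheapest feasible corner: $3.31.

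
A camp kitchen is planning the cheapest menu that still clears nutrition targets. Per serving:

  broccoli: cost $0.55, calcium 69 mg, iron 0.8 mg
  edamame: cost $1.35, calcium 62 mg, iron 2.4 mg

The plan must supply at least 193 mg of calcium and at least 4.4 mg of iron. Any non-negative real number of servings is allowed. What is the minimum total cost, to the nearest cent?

broccoli only: max(193/69, 4.4/0.8) = 5.5 servings → $3.02.
edamame only: max(193/62, 4.4/2.4) = 3.113 servings → $4.20.
broccoli + edamame with both tight: 1.641 servings and 1.286 servings → $2.64.
Cheapest feasible corner: $2.64.

$2.64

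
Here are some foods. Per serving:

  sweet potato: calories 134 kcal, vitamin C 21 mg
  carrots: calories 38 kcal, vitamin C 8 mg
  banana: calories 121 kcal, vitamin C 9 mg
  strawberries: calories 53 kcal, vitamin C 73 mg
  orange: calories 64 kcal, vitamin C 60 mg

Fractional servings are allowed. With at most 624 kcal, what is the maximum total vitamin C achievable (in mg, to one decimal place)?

Vitamin C per kcal: strawberries 1.377, orange 0.9375, carrots 0.2105, sweet potato 0.1567, banana 0.07438.
With no serving limits, spend the whole calories allowance on strawberries: 624 kcal / 53 kcal × 73 mg = 859.5 mg.

859.5 mg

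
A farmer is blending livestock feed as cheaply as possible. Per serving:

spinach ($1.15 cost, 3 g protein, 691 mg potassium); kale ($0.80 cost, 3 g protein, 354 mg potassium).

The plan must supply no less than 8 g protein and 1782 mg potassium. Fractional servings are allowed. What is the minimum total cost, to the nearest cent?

Check every corner: each single food scaled to meet both minima, and each pair solved so both constraints bind.
spinach only: max(8/3, 1782/691) = 2.667 servings → $3.07.
kale only: max(8/3, 1782/354) = 5.034 servings → $4.03.
spinach + kale with both tight: 2.487 servings and 0.18 servings → $3.00.
The minimum over all feasible corners is $3.00.

$3.00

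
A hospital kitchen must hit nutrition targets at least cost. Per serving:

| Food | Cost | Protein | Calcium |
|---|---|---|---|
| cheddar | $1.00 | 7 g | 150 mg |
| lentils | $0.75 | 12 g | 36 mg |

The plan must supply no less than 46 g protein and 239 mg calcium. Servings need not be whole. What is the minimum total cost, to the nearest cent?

$3.32

An LP optimum is at a vertex; with two nutrient constraints at most two foods are used. Check each candidate.
cheddar only: max(46/7, 239/150) = 6.571 servings → $6.57.
lentils only: max(46/12, 239/36) = 6.639 servings → $4.98.
cheddar + lentils with both tight: 0.7829 servings and 3.377 servings → $3.32.
So the least-cost plan costs $3.32.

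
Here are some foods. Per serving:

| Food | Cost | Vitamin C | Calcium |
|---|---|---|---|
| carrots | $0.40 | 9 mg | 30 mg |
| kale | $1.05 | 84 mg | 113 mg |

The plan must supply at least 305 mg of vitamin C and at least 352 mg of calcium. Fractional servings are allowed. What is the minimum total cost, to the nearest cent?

$3.81

The cheapest plan sits at a corner of the feasible region — with two constraints it uses at most two foods.
carrots only: max(305/9, 352/30) = 33.89 servings → $13.56.
kale only: max(305/84, 352/113) = 3.631 servings → $3.81.
carrots + kale: intersection lies outside the first quadrant.
The minimum over all feasible corners is $3.81.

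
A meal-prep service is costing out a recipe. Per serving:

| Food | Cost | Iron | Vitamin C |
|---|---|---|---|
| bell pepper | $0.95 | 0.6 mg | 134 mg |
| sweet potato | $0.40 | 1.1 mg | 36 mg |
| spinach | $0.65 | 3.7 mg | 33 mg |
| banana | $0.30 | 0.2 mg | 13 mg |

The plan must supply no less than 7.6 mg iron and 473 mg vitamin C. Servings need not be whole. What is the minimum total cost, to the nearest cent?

$4.00

This is a tiny linear program; its minimum lies at a vertex of the feasible set. List the vertices and price them.
bell pepper only: max(7.6/0.6, 473/134) = 12.67 servings → $12.03.
sweet potato only: max(7.6/1.1, 473/36) = 13.14 servings → $5.26.
spinach only: max(7.6/3.7, 473/33) = 14.33 servings → $9.32.
banana only: max(7.6/0.2, 473/13) = 38 servings → $11.40.
bell pepper + sweet potato with both tight: 1.961 servings and 5.839 servings → $4.20.
bell pepper + spinach with both tight: 3.15 servings and 1.543 servings → $4.00.
bell pepper + banana: intersection lies outside the first quadrant.
sweet potato + spinach: intersection lies outside the first quadrant.
sweet potato + banana with both tight: 0.5915 servings and 34.75 servings → $10.66.
spinach + banana with both tight: 0.1012 servings and 36.13 servings → $10.90.
Cheapest feasible corner: $4.00.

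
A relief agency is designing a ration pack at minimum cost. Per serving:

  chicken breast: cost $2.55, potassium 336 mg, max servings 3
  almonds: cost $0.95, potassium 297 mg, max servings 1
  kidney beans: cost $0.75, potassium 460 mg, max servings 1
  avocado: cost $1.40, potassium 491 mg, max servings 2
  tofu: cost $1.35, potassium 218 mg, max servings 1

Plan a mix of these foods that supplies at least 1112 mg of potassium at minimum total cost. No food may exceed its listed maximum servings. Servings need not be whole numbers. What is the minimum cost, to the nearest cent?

Cost per mg of potassium: kidney beans $0.0016, avocado $0.0029, almonds $0.0032, tofu $0.0062, chicken breast $0.0076.
Take 1 serving of kidney beans: +460.0 mg potassium for $0.75 (total $0.75, still need 652.0 mg).
Take 1.328 servings of avocado: +652.0 mg potassium for $1.86 (total $2.61, still need 0.0 mg).
Greedy by cheapest-per-mg is optimal for a single linear constraint, so the minimum cost is $2.61.

$2.61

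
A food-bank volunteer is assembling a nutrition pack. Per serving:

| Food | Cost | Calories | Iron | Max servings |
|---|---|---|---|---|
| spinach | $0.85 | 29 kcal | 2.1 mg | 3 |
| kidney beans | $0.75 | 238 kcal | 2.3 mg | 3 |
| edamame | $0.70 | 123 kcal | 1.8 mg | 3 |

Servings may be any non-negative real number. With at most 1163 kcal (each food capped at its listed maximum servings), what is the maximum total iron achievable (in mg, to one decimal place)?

Iron per kcal: spinach 0.07241, edamame 0.01463, kidney beans 0.009664.
Take 3 servings of spinach: uses 87 kcal, +6.3 mg iron (running total 6.3 mg).
Take 3 servings of edamame: uses 369 kcal, +5.4 mg iron (running total 11.7 mg).
Take 2.971 servings of kidney beans: uses 707 kcal, +6.8 mg iron (running total 18.5 mg).
Greedy by best ratio exhausts the calories allowance optimally: 18.5 mg.

18.5 mg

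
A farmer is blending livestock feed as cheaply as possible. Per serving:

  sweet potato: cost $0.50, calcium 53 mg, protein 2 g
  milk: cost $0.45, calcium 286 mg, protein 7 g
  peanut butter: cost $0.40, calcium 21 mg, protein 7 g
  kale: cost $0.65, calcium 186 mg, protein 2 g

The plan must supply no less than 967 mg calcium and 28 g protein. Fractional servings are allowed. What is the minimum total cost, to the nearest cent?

$1.77

An LP optimum is at a vertex; with two nutrient constraints at most two foods are used. Check each candidate.
sweet potato only: max(967/53, 28/2) = 18.25 servings → $9.12.
milk only: max(967/286, 28/7) = 4 servings → $1.80.
peanut butter only: max(967/21, 28/7) = 46.05 servings → $18.42.
kale only: max(967/186, 28/2) = 14 servings → $9.10.
sweet potato + milk with both tight: 6.164 servings and 2.239 servings → $4.09.
sweet potato + peanut butter: intersection lies outside the first quadrant.
sweet potato + kale with both tight: 12.31 servings and 1.692 servings → $7.25.
milk + peanut butter with both tight: 3.332 servings and 0.6679 servings → $1.77.
milk + kale with both targets exact would need a negative amount; discard.
peanut butter + kale with both tight: 2.598 servings and 4.906 servings → $4.23.
The minimum over all feasible corners is $1.77.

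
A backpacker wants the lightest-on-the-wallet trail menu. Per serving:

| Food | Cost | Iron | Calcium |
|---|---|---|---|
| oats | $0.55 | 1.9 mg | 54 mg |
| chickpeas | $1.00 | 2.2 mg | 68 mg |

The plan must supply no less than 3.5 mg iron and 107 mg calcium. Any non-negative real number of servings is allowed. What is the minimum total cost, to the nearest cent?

Two binding constraints pin down two serving amounts, so the optimal mix uses at most two foods. The candidates are each food alone (scaled to the tighter of iron/calcium) and each pair with both constraints tight.
oats only: max(3.5/1.9, 107/54) = 1.981 servings → $1.09.
chickpeas only: max(3.5/2.2, 107/68) = 1.591 servings → $1.59.
oats + chickpeas with both tight: 0.25 servings and 1.375 servings → $1.51.
So the least-cost plan costs $1.09.

$1.09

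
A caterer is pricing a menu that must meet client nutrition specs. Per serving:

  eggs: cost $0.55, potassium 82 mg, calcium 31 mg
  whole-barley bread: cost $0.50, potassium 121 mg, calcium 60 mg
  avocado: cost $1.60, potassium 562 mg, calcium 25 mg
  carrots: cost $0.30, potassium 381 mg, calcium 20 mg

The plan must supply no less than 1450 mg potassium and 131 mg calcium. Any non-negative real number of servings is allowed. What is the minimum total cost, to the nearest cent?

For a min-cost LP with two ≥-constraints, a basic feasible solution has at most two positive variables.
eggs only: max(1450/82, 131/31) = 17.68 servings → $9.73.
whole-barley bread only: max(1450/121, 131/60) = 11.98 servings → $5.99.
avocado only: max(1450/562, 131/25) = 5.24 servings → $8.38.
carrots only: max(1450/381, 131/20) = 6.55 servings → $1.97.
eggs + whole-barley bread with both targets exact would need a negative amount; discard.
eggs + avocado with both tight: 2.431 servings and 2.225 servings → $4.90.
eggs + carrots with both tight: 2.056 servings and 3.363 servings → $2.14.
whole-barley bread + avocado with both tight: 1.218 servings and 2.318 servings → $4.32.
whole-barley bread + carrots with both tight: 1.023 servings and 3.481 servings → $1.56.
avocado + carrots: the both-tight solution has a negative serving — not a feasible corner.
Cheapest feasible corner: $1.56.

$1.56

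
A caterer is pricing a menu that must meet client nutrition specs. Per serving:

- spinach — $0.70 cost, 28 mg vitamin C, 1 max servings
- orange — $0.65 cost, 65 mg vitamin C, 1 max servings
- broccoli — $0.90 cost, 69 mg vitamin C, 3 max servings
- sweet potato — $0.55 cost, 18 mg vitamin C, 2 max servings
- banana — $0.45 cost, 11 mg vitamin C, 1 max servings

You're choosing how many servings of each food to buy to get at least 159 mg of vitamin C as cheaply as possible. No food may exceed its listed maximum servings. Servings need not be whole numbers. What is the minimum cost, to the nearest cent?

$1.88

Cost per mg of vitamin C: orange $0.0100, broccoli $0.0130, spinach $0.0250, sweet potato $0.0306, banana $0.0409.
Take 1 serving of orange: +65.0 mg vitamin C for $0.65 (total $0.65, still need 94.0 mg).
Take 1.362 servings of broccoli: +94.0 mg vitamin C for $1.23 (total $1.88, still need 0.0 mg).
Greedy by cheapest-per-mg is optimal for a single linear constraint, so the minimum cost is $1.88.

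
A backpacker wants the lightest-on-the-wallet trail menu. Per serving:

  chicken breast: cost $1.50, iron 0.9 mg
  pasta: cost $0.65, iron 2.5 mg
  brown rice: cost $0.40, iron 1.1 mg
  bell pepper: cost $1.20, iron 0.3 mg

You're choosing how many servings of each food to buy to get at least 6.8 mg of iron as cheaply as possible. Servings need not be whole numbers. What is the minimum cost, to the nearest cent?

Cost per mg of iron: pasta $0.2600, brown rice $0.3636, chicken breast $1.6667, bell pepper $4.0000.
With no serving limits, use only pasta: 6.8 mg / 2.5 mg = 2.72 servings × $0.65 = $1.77.

$1.77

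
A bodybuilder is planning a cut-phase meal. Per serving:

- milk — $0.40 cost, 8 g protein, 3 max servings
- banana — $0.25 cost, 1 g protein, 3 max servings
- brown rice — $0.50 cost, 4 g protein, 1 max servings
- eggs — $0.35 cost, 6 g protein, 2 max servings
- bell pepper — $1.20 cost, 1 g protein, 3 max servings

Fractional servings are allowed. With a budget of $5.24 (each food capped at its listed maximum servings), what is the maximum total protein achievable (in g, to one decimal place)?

Protein per dollar: milk 20, eggs 17.14, brown rice 8, banana 4, bell pepper 0.8333.
Take 3 servings of milk: spends $1.20, +24.0 g protein (running total 24.0 g).
Take 2 servings of eggs: spends $0.70, +12.0 g protein (running total 36.0 g).
Take 1 serving of brown rice: spends $0.50, +4.0 g protein (running total 40.0 g).
Take 3 servings of banana: spends $0.75, +3.0 g protein (running total 43.0 g).
Take 1.742 servings of bell pepper: spends $2.09, +1.7 g protein (running total 44.7 g).
Filling greedily by protein-per-dollar is optimal for one linear limit, giving 44.7 g.

44.7 g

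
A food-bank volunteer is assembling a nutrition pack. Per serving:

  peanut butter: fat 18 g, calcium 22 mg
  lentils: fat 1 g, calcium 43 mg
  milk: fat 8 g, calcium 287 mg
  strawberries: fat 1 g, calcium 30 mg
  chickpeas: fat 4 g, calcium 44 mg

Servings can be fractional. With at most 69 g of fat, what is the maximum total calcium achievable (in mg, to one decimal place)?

2967.0 mg

Calcium per g fat: lentils 43, milk 35.88, strawberries 30, chickpeas 11, peanut butter 1.222.
With no serving limits, spend the whole fat allowance on lentils: 69 g / 1 g × 43 mg = 2967.0 mg.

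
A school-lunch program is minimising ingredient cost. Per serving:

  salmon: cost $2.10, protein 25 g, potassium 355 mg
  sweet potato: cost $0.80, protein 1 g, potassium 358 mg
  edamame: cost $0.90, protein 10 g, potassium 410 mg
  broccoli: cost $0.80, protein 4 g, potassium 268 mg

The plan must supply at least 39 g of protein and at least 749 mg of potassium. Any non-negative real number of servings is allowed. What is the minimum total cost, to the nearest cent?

A basic optimal solution has at most two foods positive. Try each food alone and each pair with both targets met exactly.
salmon only: max(39/25, 749/355) = 2.11 servings → $4.43.
sweet potato only: max(39/1, 749/358) = 39 servings → $31.20.
edamame only: max(39/10, 749/410) = 3.9 servings → $3.51.
broccoli only: max(39/4, 749/268) = 9.75 servings → $7.80.
salmon + sweet potato with both tight: 1.537 servings and 0.5678 servings → $3.68.
salmon + edamame with both tight: 1.269 servings and 0.7284 servings → $3.32.
salmon + broccoli with both tight: 1.412 servings and 0.9242 servings → $3.70.
sweet potato + edamame with both targets exact would need a negative amount; discard.
sweet potato + broccoli with both targets exact would need a negative amount; discard.
edamame + broccoli: the both-tight solution has a negative serving — not a feasible corner.
So the least-cost plan costs $3.32.

$3.32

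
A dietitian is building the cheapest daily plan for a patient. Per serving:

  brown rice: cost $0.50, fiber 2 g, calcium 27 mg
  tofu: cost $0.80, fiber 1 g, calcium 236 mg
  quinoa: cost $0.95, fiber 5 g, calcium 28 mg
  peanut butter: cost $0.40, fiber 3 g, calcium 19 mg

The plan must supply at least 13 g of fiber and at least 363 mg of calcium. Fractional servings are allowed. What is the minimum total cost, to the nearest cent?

$2.55

Two binding constraints pin down two serving amounts, so the optimal mix uses at most two foods. The candidates are each food alone (scaled to the tighter of fiber/calcium) and each pair with both constraints tight.
brown rice only: max(13/2, 363/27) = 13.44 servings → $6.72.
tofu only: max(13/1, 363/236) = 13 servings → $10.40.
quinoa only: max(13/5, 363/28) = 12.96 servings → $12.32.
peanut butter only: max(13/3, 363/19) = 19.11 servings → $7.64.
brown rice + tofu with both tight: 6.079 servings and 0.8427 servings → $3.71.
brown rice + quinoa: intersection lies outside the first quadrant.
brown rice + peanut butter: intersection lies outside the first quadrant.
tofu + quinoa with both tight: 1.26 servings and 2.348 servings → $3.24.
tofu + peanut butter with both tight: 1.222 servings and 3.926 servings → $2.55.
quinoa + peanut butter: the both-tight solution has a negative serving — not a feasible corner.
So the least-cost plan costs $2.55.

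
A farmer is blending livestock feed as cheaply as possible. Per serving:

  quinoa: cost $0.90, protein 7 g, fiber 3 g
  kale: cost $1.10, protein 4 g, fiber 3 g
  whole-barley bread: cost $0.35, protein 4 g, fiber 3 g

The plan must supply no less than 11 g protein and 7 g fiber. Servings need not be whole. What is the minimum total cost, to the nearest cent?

$0.96

A basic optimal solution has at most two foods positive. Try each food alone and each pair with both targets met exactly.
quinoa only: max(11/7, 7/3) = 2.333 servings → $2.10.
kale only: max(11/4, 7/3) = 2.75 servings → $3.02.
whole-barley bread only: max(11/4, 7/3) = 2.75 servings → $0.96.
quinoa + kale with both tight: 0.5556 servings and 1.778 servings → $2.46.
quinoa + whole-barley bread with both tight: 0.5556 servings and 1.778 servings → $1.12.
kale + whole-barley bread (both tight): parallel constraints — no distinct corner.
Cheapest feasible corner: $0.96.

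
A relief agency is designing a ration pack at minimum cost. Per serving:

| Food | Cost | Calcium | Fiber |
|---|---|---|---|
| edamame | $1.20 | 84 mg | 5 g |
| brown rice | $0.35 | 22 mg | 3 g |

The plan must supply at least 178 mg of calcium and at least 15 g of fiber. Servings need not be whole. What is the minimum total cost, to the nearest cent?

$2.64

Minimising a linear cost over {calcium ≥ 178, fiber ≥ 15, servings ≥ 0} — the optimum is at a vertex, using one or two foods.
edamame only: max(178/84, 15/5) = 3 servings → $3.60.
brown rice only: max(178/22, 15/3) = 8.091 servings → $2.83.
edamame + brown rice with both tight: 1.437 servings and 2.606 servings → $2.64.
The minimum over all feasible corners is $2.64.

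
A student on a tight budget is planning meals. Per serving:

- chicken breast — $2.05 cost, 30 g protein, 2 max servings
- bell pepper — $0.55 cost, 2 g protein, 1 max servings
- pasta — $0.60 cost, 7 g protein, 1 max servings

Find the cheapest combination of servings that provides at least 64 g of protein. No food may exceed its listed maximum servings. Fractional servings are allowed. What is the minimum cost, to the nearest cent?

Cost per g of protein: chicken breast $0.0683, pasta $0.0857, bell pepper $0.2750.
Take 2 servings of chicken breast: +60.0 g protein for $4.10 (total $4.10, still need 4.0 g).
Take 0.5714 servings of pasta: +4.0 g protein for $0.34 (total $4.44, still need 0.0 g).
Filling from the cheapest source first is optimal under one linear minimum: $4.44.

$4.44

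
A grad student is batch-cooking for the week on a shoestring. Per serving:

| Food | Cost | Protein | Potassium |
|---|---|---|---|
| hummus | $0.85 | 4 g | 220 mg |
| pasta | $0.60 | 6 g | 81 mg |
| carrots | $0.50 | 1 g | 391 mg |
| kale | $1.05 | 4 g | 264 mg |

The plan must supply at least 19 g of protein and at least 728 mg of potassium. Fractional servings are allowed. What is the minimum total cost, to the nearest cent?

$2.40

Compare the cost at each extreme point of the feasible region.
hummus only: max(19/4, 728/220) = 4.75 servings → $4.04.
pasta only: max(19/6, 728/81) = 8.988 servings → $5.39.
carrots only: max(19/1, 728/391) = 19 servings → $9.50.
kale only: max(19/4, 728/264) = 4.75 servings → $4.99.
hummus + pasta with both tight: 2.84 servings and 1.273 servings → $3.18.
hummus + carrots: intersection lies outside the first quadrant.
hummus + kale: intersection lies outside the first quadrant.
pasta + carrots with both tight: 2.958 servings and 1.249 servings → $2.40.
pasta + kale with both tight: 1.67 servings and 2.245 servings → $3.36.
carrots + kale: the both-tight solution has a negative serving — not a feasible corner.
The minimum over all feasible corners is $2.40.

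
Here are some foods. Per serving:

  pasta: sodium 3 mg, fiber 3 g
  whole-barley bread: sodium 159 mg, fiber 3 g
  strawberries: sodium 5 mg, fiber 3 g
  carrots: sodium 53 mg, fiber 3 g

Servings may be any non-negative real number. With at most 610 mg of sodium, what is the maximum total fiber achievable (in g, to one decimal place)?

Fiber per mg sodium: pasta 1, strawberries 0.6, carrots 0.0566, whole-barley bread 0.01887.
With no serving limits, spend the whole sodium allowance on pasta: 610 mg / 3 mg × 3 g = 610.0 g.

610.0 g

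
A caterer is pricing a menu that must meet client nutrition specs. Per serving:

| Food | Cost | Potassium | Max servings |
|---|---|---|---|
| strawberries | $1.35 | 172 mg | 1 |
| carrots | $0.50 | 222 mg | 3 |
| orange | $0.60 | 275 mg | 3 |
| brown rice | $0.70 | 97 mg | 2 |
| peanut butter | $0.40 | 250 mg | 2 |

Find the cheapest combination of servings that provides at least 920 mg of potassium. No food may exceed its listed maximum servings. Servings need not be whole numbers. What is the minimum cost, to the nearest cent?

Cost per mg of potassium: peanut butter $0.0016, orange $0.0022, carrots $0.0023, brown rice $0.0072, strawberries $0.0078.
Take 2 servings of peanut butter: +500.0 mg potassium for $0.80 (total $0.80, still need 420.0 mg).
Take 1.527 servings of orange: +420.0 mg potassium for $0.92 (total $1.72, still need 0.0 mg).
Greedy by cheapest-per-mg is optimal for a single linear constraint, so the minimum cost is $1.72.

$1.72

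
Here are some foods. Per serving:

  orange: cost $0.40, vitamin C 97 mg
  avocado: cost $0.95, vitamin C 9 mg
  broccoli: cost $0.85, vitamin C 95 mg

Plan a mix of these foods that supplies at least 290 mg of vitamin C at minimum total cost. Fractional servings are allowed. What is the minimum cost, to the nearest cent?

Cost per mg of vitamin C: orange $0.0041, broccoli $0.0089, avocado $0.1056.
With no serving limits, use only orange: 290 mg / 97 mg = 2.99 servings × $0.40 = $1.20.

$1.20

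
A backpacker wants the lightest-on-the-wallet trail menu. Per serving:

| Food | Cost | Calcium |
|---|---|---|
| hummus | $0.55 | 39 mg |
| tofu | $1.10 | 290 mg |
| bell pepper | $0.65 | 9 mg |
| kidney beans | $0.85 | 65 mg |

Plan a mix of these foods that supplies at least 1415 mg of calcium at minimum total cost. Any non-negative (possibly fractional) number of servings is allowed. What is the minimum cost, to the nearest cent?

$5.37

Cost per mg of calcium: tofu $0.0038, kidney beans $0.0131, hummus $0.0141, bell pepper $0.0722.
With no serving limits, use only tofu: 1415 mg / 290 mg = 4.879 servings × $1.10 = $5.37.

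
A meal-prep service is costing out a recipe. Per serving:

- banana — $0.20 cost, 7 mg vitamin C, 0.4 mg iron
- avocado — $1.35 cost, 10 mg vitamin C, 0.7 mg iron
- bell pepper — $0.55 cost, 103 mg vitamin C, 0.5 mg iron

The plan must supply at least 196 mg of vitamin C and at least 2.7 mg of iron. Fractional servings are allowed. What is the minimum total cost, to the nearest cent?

$1.82

The cheapest plan sits at a corner of the feasible region — with two constraints it uses at most two foods.
banana only: max(196/7, 2.7/0.4) = 28 servings → $5.60.
avocado only: max(196/10, 2.7/0.7) = 19.6 servings → $26.46.
bell pepper only: max(196/103, 2.7/0.5) = 5.4 servings → $2.97.
banana + avocado: the both-tight solution has a negative serving — not a feasible corner.
banana + bell pepper with both tight: 4.777 servings and 1.578 servings → $1.82.
avocado + bell pepper with both tight: 2.684 servings and 1.642 servings → $4.53.
So the least-cost plan costs $1.82.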